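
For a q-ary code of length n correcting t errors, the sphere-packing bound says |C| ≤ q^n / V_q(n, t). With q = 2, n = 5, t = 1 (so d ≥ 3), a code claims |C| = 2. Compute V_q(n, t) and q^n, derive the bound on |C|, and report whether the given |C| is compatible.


V_q(n, t) = 6, q^n = 32, Hamming bound = 5, |C| = 2 ≤ bound (satisfied).

Step 1: Compute V_q(n, t) = Σ_{j=0}^1 C(n, j) (q−1)^j.
  j = 0: C(5,0)·(1)^0 = 1·1 = 1.
  j = 1: C(5,1)·(1)^1 = 5·1 = 5.
  V_q(n, t) = 1 + 5 = 6.
Step 2: q^n = 2^5 = 32.
Step 3: Hamming bound ⌊q^n / V_q(n,t)⌋ = ⌊32/6⌋ = 5.
Step 4: Compare |C| = 2 to 5: satisfied.
The claimed |C| lies below the Hamming bound.


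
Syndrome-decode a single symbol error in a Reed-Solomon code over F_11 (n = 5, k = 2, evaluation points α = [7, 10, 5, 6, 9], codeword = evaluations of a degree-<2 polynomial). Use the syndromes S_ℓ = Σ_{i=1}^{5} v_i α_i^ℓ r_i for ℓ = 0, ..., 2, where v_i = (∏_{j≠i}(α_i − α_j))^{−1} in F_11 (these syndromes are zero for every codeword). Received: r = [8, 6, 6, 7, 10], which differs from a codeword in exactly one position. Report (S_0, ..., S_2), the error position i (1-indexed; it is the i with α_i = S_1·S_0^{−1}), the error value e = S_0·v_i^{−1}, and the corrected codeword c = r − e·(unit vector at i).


S = (10, 1, 10), error at position 2, error magnitude e = 6, c = [8, 0, 6, 7, 10].

Step 1: column multipliers v_i = (∏_{j≠i}(α_i − α_j))^{−1} mod 11.
  i = 1 (α = 7): (7−10)(7−5)(7−6)(7−9) = (−3)·2·1·(−2) = 12 ≡ 1, so v_1 = 1^{−1} = 1 (mod 11).
  i = 2 (α = 10): (10−7)(10−5)(10−6)(10−9) = 3·5·4·1 = 60 ≡ 5, so v_2 = 5^{−1} = 9 (mod 11).
  i = 3 (α = 5): (5−7)(5−10)(5−6)(5−9) = (−2)·(−5)·(−1)·(−4) = 40 ≡ 7, so v_3 = 7^{−1} = 8 (mod 11).
  i = 4 (α = 6): (6−7)(6−10)(6−5)(6−9) = (−1)·(−4)·1·(−3) = −12 ≡ 10, so v_4 = 10^{−1} = 10 (mod 11).
  i = 5 (α = 9): (9−7)(9−10)(9−5)(9−6) = 2·(−1)·4·3 = −24 ≡ 9, so v_5 = 9^{−1} = 5 (mod 11).
  v = [1, 9, 8, 10, 5].
Step 2: syndromes of r = [8, 6, 6, 7, 10] (all sums mod 11).
  S_0 = Σ v_i r_i = 1·8 + 9·6 + 8·6 + 10·7 + 5·10 = 230 ≡ 10.
  S_1 = Σ v_i α_i r_i = 1·7·8 + 9·10·6 + 8·5·6 + 10·6·7 + 5·9·10 = 1706 ≡ 1.
  α_i^2 mod 11 = [5, 1, 3, 3, 4].
  S_2 = Σ v_i α_i^2 r_i = 1·5·8 + 9·1·6 + 8·3·6 + 10·3·7 + 5·4·10 = 648 ≡ 10.
  S = (10, 1, 10) ≠ 0, so r is not a codeword (an error is present).
Step 3: locate the error. For a single error e at position i, S_ℓ = v_i·e·α_i^ℓ, so α_err = S_1/S_0.
  S_0^{−1} = 10^{−1} = 10 (mod 11), so α_err = 1·10 = 10 ≡ 10 = α_2. Error position i = 2.
  Consistency check: S_2/S_1 = 10·1 = 10 ≡ 10 = α_err ✓ (single-error assumption holds).
Step 4: error magnitude e = S_0/v_2 = S_0·∏_{j≠2}(α_2 − α_j) = 10·5 = 50 ≡ 6 (mod 11).
Step 5: correct position 2: c_2 = r_2 − e = 6 − 6 ≡ 0 (mod 11). Hence c = [8, 0, 6, 7, 10].
  Check: interpolating c through the α_i gives m(x) = 1 + 1·x (degree < 2) with m(α_i) = c_i for every i, so c is indeed a codeword.


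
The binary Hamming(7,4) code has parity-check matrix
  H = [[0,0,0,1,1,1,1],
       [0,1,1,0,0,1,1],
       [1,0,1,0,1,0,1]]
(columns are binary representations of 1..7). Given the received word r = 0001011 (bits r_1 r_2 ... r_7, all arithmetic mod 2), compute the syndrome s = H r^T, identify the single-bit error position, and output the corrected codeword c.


s = (1, 0, 1)^T, error position = 5, corrected codeword c = 0001111

Compute s = H r^T mod 2 one row at a time:
  s_1 = 1 + 0 + 1 + 1 = 3 ≡ 1 (mod 2).
  s_2 = 0 + 0 + 1 + 1 = 2 ≡ 0 (mod 2).
  s_3 = 0 + 0 + 0 + 1 = 1 ≡ 1 (mod 2).
s = (1, 0, 1)^T — this equals column 5 of H (binary 101), so error is at position 5.
Correct: flip bit 5 of r = 0001011 to get c = 0001111.


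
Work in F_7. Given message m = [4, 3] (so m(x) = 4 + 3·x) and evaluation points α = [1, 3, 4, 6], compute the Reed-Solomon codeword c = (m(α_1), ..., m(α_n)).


c = [0, 6, 2, 1]

Message polynomial: m(x) = 4 + 3·x (mod 7).
For each evaluation point α_i, compute m(α_i) mod 7:
  α_1 = 1: Horner steps 3 → 0, so m(1) = 0.
  α_2 = 3: Horner steps 3 → 6, so m(3) = 6.
  α_3 = 4: Horner steps 3 → 2, so m(4) = 2.
  α_4 = 6: Horner steps 3 → 1, so m(6) = 1.
Codeword c = [0, 6, 2, 1] ∈ F_7^4.


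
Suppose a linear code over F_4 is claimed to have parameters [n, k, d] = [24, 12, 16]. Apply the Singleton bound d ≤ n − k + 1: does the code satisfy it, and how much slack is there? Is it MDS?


Singleton RHS = n − k + 1 = 13, slack = -3, bound violated (no such code; not MDS).

Singleton bound: d ≤ n − k + 1.
Here n = 24, k = 12, so n − k + 1 = 13.
Given d = 16, check d ≤ 13: NO.
Slack = (n − k + 1) − d = -3.
The slack is negative: d = 16 exceeds n − k + 1 = 13 by 3, so the Singleton bound is violated and no linear [24, 12, 16]_4 code can exist. In particular it is not MDS (MDS requires d = n − k + 1 exactly).
Description: the claimed parameters are [24, 12, 16]_4; such a code would be impossible (violates the Singleton bound).


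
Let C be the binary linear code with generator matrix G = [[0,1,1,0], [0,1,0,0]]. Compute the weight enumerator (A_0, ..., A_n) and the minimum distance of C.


Weight distribution: A_0 = 1, A_1 = 2, A_2 = 1. Minimum distance d = 1.

Enumerate all 2^2 = 4 messages m ∈ F_2^2.
For each, compute codeword c = mG in F_2^4, then tally its weight.
  m = 00 → c = 0000, weight = 0.
  m = 10 → c = 0110, weight = 2.
  m = 01 → c = 0100, weight = 1.
  m = 11 → c = 0010, weight = 1.
Tally weights:
  weight 0: 1 codewords.
  weight 1: 2 codewords.
  weight 2: 1 codewords.
Minimum distance d = smallest w > 0 with A_w > 0 = 1.
Sanity: Σ A_w = 4 = 2^2 = 4 ✓.


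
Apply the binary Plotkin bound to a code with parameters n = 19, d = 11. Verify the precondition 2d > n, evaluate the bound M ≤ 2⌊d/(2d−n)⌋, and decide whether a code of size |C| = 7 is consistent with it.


Plotkin bound M ≤ 6; given |C| = 7 > bound (violated).

Check applicability: 2d = 22, n = 19.
2d − n = 3 > 0, so Plotkin applies.
Compute d/(2d−n) = 11/3 ≈ 3.6667.
⌊d/(2d−n)⌋ = 3.
Plotkin bound: M ≤ 2·3 = 6.
Given |C| = 7, check: VIOLATED.
This |C| is above the Plotkin bound, so no binary code with n = 19, d = 11 and 7 codewords exists.


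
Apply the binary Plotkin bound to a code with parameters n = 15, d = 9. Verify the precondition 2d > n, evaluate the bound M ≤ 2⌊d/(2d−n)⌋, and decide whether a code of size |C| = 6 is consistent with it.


Plotkin bound M ≤ 6; given |C| = 6 ≤ bound (satisfied).

Check applicability: 2d = 18, n = 15.
2d − n = 3 > 0, so Plotkin applies.
Compute d/(2d−n) = 9/3 ≈ 3.0000.
⌊d/(2d−n)⌋ = 3.
Plotkin bound: M ≤ 2·3 = 6.
Given |C| = 6, check: satisfied.
This |C| is at the Plotkin bound.


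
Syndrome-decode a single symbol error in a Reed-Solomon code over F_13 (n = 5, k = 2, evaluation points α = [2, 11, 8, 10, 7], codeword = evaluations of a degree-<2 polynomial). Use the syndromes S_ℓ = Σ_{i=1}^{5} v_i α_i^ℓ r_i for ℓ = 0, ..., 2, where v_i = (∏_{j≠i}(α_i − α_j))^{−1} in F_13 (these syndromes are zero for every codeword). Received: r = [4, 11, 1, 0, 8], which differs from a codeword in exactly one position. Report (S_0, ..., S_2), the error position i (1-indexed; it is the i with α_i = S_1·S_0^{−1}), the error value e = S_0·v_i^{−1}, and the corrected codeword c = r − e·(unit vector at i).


S = (11, 4, 5), error at position 2, error magnitude e = 5, c = [4, 6, 1, 0, 8].

Step 1: column multipliers v_i = (∏_{j≠i}(α_i − α_j))^{−1} mod 13.
  i = 1 (α = 2): (2−11)(2−8)(2−10)(2−7) = (−9)·(−6)·(−8)·(−5) = 2160 ≡ 2, so v_1 = 2^{−1} = 7 (mod 13).
  i = 2 (α = 11): (11−2)(11−8)(11−10)(11−7) = 9·3·1·4 = 108 ≡ 4, so v_2 = 4^{−1} = 10 (mod 13).
  i = 3 (α = 8): (8−2)(8−11)(8−10)(8−7) = 6·(−3)·(−2)·1 = 36 ≡ 10, so v_3 = 10^{−1} = 4 (mod 13).
  i = 4 (α = 10): (10−2)(10−11)(10−8)(10−7) = 8·(−1)·2·3 = −48 ≡ 4, so v_4 = 4^{−1} = 10 (mod 13).
  i = 5 (α = 7): (7−2)(7−11)(7−8)(7−10) = 5·(−4)·(−1)·(−3) = −60 ≡ 5, so v_5 = 5^{−1} = 8 (mod 13).
  v = [7, 10, 4, 10, 8].
Step 2: syndromes of r = [4, 11, 1, 0, 8] (all sums mod 13).
  S_0 = Σ v_i r_i = 7·4 + 10·11 + 4·1 + 10·0 + 8·8 = 206 ≡ 11.
  S_1 = Σ v_i α_i r_i = 7·2·4 + 10·11·11 + 4·8·1 + 10·10·0 + 8·7·8 = 1746 ≡ 4.
  α_i^2 mod 13 = [4, 4, 12, 9, 10].
  S_2 = Σ v_i α_i^2 r_i = 7·4·4 + 10·4·11 + 4·12·1 + 10·9·0 + 8·10·8 = 1240 ≡ 5.
  S = (11, 4, 5) ≠ 0, so r is not a codeword (an error is present).
Step 3: locate the error. For a single error e at position i, S_ℓ = v_i·e·α_i^ℓ, so α_err = S_1/S_0.
  S_0^{−1} = 11^{−1} = 6 (mod 13), so α_err = 4·6 = 24 ≡ 11 = α_2. Error position i = 2.
  Consistency check: S_2/S_1 = 5·10 = 50 ≡ 11 = α_err ✓ (single-error assumption holds).
Step 4: error magnitude e = S_0/v_2 = S_0·∏_{j≠2}(α_2 − α_j) = 11·4 = 44 ≡ 5 (mod 13).
Step 5: correct position 2: c_2 = r_2 − e = 11 − 5 ≡ 6 (mod 13). Hence c = [4, 6, 1, 0, 8].
  Check: interpolating c through the α_i gives m(x) = 5 + 6·x (degree < 2) with m(α_i) = c_i for every i, so c is indeed a codeword.


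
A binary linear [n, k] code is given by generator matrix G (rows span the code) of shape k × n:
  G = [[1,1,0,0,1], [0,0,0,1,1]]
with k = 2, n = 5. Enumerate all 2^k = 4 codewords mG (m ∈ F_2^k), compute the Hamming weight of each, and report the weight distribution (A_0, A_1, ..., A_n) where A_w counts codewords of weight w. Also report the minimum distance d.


Weight distribution: A_0 = 1, A_2 = 1, A_3 = 2. Minimum distance d = 2.

Enumerate all 2^2 = 4 messages m ∈ F_2^2.
For each, compute codeword c = mG in F_2^5, then tally its weight.
  m = 00 → c = 00000, weight = 0.
  m = 10 → c = 11001, weight = 3.
  m = 01 → c = 00011, weight = 2.
  m = 11 → c = 11010, weight = 3.
Tally weights:
  weight 0: 1 codewords.
  weight 2: 1 codewords.
  weight 3: 2 codewords.
Minimum distance d = smallest w > 0 with A_w > 0 = 2.
Sanity: Σ A_w = 4 = 2^2 = 4 ✓.


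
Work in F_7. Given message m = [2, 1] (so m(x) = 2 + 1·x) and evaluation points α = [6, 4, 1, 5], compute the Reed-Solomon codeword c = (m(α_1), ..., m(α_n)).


c = [1, 6, 3, 0]

Message polynomial: m(x) = 2 + 1·x (mod 7).
For each evaluation point α_i, compute m(α_i) mod 7:
  α_1 = 6: Horner steps 1 → 1, so m(6) = 1.
  α_2 = 4: Horner steps 1 → 6, so m(4) = 6.
  α_3 = 1: Horner steps 1 → 3, so m(1) = 3.
  α_4 = 5: Horner steps 1 → 0, so m(5) = 0.
Codeword c = [1, 6, 3, 0] ∈ F_7^4.


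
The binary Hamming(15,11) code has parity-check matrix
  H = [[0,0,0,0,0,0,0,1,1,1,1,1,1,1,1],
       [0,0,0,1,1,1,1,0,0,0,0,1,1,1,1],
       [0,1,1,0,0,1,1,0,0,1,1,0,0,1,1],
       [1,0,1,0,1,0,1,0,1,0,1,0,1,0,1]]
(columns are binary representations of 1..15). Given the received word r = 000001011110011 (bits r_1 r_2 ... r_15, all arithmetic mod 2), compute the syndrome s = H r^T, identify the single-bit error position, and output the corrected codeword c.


s = (0, 1, 1, 1)^T, error position = 7, corrected codeword c = 000001111110011

Compute s = H r^T mod 2 one row at a time:
  s_1 = 1 + 1 + 1 + 1 + 0 + 0 + 1 + 1 = 6 ≡ 0 (mod 2).
  s_2 = 0 + 0 + 1 + 0 + 0 + 0 + 1 + 1 = 3 ≡ 1 (mod 2).
  s_3 = 0 + 0 + 1 + 0 + 1 + 1 + 1 + 1 = 5 ≡ 1 (mod 2).
  s_4 = 0 + 0 + 0 + 0 + 1 + 1 + 0 + 1 = 3 ≡ 1 (mod 2).
s = (0, 1, 1, 1)^T — this equals column 7 of H (binary 0111), so error is at position 7.
Correct: flip bit 7 of r = 000001011110011 to get c = 000001111110011.


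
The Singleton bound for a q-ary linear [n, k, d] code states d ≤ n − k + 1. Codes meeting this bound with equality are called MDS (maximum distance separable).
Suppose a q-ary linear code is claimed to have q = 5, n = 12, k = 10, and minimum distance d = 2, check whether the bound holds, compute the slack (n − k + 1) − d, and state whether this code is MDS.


Singleton RHS = n − k + 1 = 3, slack = 1, bound satisfied, not MDS.

Singleton bound: d ≤ n − k + 1.
Here n = 12, k = 10, so n − k + 1 = 3.
Given d = 2, check d ≤ 3: YES.
Slack = (n − k + 1) − d = 1.
The code is NOT MDS (slack = 1 > 0).
Description: the claimed parameters are [12, 10, 2]_5; such a code would be non-MDS.


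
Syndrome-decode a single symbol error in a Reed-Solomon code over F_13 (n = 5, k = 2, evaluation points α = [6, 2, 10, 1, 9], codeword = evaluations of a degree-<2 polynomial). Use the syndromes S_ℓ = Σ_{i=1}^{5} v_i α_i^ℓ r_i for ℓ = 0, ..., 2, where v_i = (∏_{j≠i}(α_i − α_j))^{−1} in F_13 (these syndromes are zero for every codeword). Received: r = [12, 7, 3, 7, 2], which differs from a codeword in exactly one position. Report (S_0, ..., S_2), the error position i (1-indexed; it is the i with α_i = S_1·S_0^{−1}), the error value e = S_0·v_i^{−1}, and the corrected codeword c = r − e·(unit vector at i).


S = (9, 5, 10), error at position 2, error magnitude e = 12, c = [12, 8, 3, 7, 2].

Step 1: column multipliers v_i = (∏_{j≠i}(α_i − α_j))^{−1} mod 13.
  i = 1 (α = 6): (6−2)(6−10)(6−1)(6−9) = 4·(−4)·5·(−3) = 240 ≡ 6, so v_1 = 6^{−1} = 11 (mod 13).
  i = 2 (α = 2): (2−6)(2−10)(2−1)(2−9) = (−4)·(−8)·1·(−7) = −224 ≡ 10, so v_2 = 10^{−1} = 4 (mod 13).
  i = 3 (α = 10): (10−6)(10−2)(10−1)(10−9) = 4·8·9·1 = 288 ≡ 2, so v_3 = 2^{−1} = 7 (mod 13).
  i = 4 (α = 1): (1−6)(1−2)(1−10)(1−9) = (−5)·(−1)·(−9)·(−8) = 360 ≡ 9, so v_4 = 9^{−1} = 3 (mod 13).
  i = 5 (α = 9): (9−6)(9−2)(9−10)(9−1) = 3·7·(−1)·8 = −168 ≡ 1, so v_5 = 1^{−1} = 1 (mod 13).
  v = [11, 4, 7, 3, 1].
Step 2: syndromes of r = [12, 7, 3, 7, 2] (all sums mod 13).
  S_0 = Σ v_i r_i = 11·12 + 4·7 + 7·3 + 3·7 + 1·2 = 204 ≡ 9.
  S_1 = Σ v_i α_i r_i = 11·6·12 + 4·2·7 + 7·10·3 + 3·1·7 + 1·9·2 = 1097 ≡ 5.
  α_i^2 mod 13 = [10, 4, 9, 1, 3].
  S_2 = Σ v_i α_i^2 r_i = 11·10·12 + 4·4·7 + 7·9·3 + 3·1·7 + 1·3·2 = 1648 ≡ 10.
  S = (9, 5, 10) ≠ 0, so r is not a codeword (an error is present).
Step 3: locate the error. For a single error e at position i, S_ℓ = v_i·e·α_i^ℓ, so α_err = S_1/S_0.
  S_0^{−1} = 9^{−1} = 3 (mod 13), so α_err = 5·3 = 15 ≡ 2 = α_2. Error position i = 2.
  Consistency check: S_2/S_1 = 10·8 = 80 ≡ 2 = α_err ✓ (single-error assumption holds).
Step 4: error magnitude e = S_0/v_2 = S_0·∏_{j≠2}(α_2 − α_j) = 9·10 = 90 ≡ 12 (mod 13).
Step 5: correct position 2: c_2 = r_2 − e = 7 − 12 ≡ 8 (mod 13). Hence c = [12, 8, 3, 7, 2].
  Check: interpolating c through the α_i gives m(x) = 6 + 1·x (degree < 2) with m(α_i) = c_i for every i, so c is indeed a codeword.


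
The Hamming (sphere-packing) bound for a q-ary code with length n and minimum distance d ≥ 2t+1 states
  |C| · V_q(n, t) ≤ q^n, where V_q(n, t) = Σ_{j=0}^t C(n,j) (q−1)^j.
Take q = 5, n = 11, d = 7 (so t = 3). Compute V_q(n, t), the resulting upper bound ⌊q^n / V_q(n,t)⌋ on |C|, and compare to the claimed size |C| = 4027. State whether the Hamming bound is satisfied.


V_q(n, t) = 11485, q^n = 48828125, Hamming bound = 4251, |C| = 4027 ≤ bound (satisfied).

Step 1: Compute V_q(n, t) = Σ_{j=0}^3 C(n, j) (q−1)^j.
  j = 0: C(11,0)·(4)^0 = 1·1 = 1.
  j = 1: C(11,1)·(4)^1 = 11·4 = 44.
  j = 2: C(11,2)·(4)^2 = 55·16 = 880.
  j = 3: C(11,3)·(4)^3 = 165·64 = 10560.
  V_q(n, t) = 1 + 44 + 880 + 10560 = 11485.
Step 2: q^n = 5^11 = 48828125.
Step 3: Hamming bound ⌊q^n / V_q(n,t)⌋ = ⌊48828125/11485⌋ = 4251.
Step 4: Compare |C| = 4027 to 4251: satisfied.
The claimed |C| lies below the Hamming bound.


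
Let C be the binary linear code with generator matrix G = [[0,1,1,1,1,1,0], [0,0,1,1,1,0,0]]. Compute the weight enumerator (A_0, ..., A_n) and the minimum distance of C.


Weight distribution: A_0 = 1, A_2 = 1, A_3 = 1, A_5 = 1. Minimum distance d = 2.

Enumerate all 2^2 = 4 messages m ∈ F_2^2.
For each, compute codeword c = mG in F_2^7, then tally its weight.
  m = 00 → c = 0000000, weight = 0.
  m = 10 → c = 0111110, weight = 5.
  m = 01 → c = 0011100, weight = 3.
  m = 11 → c = 0100010, weight = 2.
Tally weights:
  weight 0: 1 codewords.
  weight 2: 1 codewords.
  weight 3: 1 codewords.
  weight 5: 1 codewords.
Minimum distance d = smallest w > 0 with A_w > 0 = 2.
Sanity: Σ A_w = 4 = 2^2 = 4 ✓.


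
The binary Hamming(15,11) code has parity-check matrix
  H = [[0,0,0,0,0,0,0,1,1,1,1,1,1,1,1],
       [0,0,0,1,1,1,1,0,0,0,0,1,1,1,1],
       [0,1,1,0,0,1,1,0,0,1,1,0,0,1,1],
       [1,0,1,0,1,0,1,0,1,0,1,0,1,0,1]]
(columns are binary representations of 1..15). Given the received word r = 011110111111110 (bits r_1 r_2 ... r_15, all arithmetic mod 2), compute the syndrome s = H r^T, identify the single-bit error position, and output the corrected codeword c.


s = (1, 0, 0, 0)^T, error position = 8, corrected codeword c = 011110101111110

Compute s = H r^T mod 2 one row at a time:
  s_1 = 1 + 1 + 1 + 1 + 1 + 1 + 1 + 0 = 7 ≡ 1 (mod 2).
  s_2 = 1 + 1 + 0 + 1 + 1 + 1 + 1 + 0 = 6 ≡ 0 (mod 2).
  s_3 = 1 + 1 + 0 + 1 + 1 + 1 + 1 + 0 = 6 ≡ 0 (mod 2).
  s_4 = 0 + 1 + 1 + 1 + 1 + 1 + 1 + 0 = 6 ≡ 0 (mod 2).
s = (1, 0, 0, 0)^T — this equals column 8 of H (binary 1000), so error is at position 8.
Correct: flip bit 8 of r = 011110111111110 to get c = 011110101111110.


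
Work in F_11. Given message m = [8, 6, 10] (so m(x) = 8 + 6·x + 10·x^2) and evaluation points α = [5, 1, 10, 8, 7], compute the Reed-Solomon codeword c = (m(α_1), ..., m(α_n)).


c = [2, 2, 1, 3, 1]

Message polynomial: m(x) = 8 + 6·x + 10·x^2 (mod 11).
For each evaluation point α_i, compute m(α_i) mod 11:
  α_1 = 5: Horner steps 10 → 1 → 2, so m(5) = 2.
  α_2 = 1: Horner steps 10 → 5 → 2, so m(1) = 2.
  α_3 = 10: Horner steps 10 → 7 → 1, so m(10) = 1.
  α_4 = 8: Horner steps 10 → 9 → 3, so m(8) = 3.
  α_5 = 7: Horner steps 10 → 10 → 1, so m(7) = 1.
Codeword c = [2, 2, 1, 3, 1] ∈ F_11^5.


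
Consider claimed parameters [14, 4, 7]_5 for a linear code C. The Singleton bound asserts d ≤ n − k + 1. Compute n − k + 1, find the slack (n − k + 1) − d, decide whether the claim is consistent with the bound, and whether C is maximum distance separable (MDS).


Singleton RHS = n − k + 1 = 11, slack = 4, bound satisfied, not MDS.

Singleton bound: d ≤ n − k + 1.
Here n = 14, k = 4, so n − k + 1 = 11.
Given d = 7, check d ≤ 11: YES.
Slack = (n − k + 1) − d = 4.
The code is NOT MDS (slack = 4 > 0).
Description: the claimed parameters are [14, 4, 7]_5; such a code would be non-MDS.


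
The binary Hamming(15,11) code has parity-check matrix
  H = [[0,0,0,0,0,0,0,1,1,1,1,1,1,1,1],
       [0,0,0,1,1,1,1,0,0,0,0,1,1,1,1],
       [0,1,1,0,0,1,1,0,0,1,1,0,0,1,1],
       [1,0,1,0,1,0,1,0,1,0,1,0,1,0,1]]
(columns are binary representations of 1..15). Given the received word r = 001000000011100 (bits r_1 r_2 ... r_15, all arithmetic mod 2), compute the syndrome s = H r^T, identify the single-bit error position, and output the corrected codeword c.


s = (1, 0, 0, 1)^T, error position = 9, corrected codeword c = 001000001011100

Compute s = H r^T mod 2 one row at a time:
  s_1 = 0 + 0 + 0 + 1 + 1 + 1 + 0 + 0 = 3 ≡ 1 (mod 2).
  s_2 = 0 + 0 + 0 + 0 + 1 + 1 + 0 + 0 = 2 ≡ 0 (mod 2).
  s_3 = 0 + 1 + 0 + 0 + 0 + 1 + 0 + 0 = 2 ≡ 0 (mod 2).
  s_4 = 0 + 1 + 0 + 0 + 0 + 1 + 1 + 0 = 3 ≡ 1 (mod 2).
s = (1, 0, 0, 1)^T — this equals column 9 of H (binary 1001), so error is at position 9.
Correct: flip bit 9 of r = 001000000011100 to get c = 001000001011100.


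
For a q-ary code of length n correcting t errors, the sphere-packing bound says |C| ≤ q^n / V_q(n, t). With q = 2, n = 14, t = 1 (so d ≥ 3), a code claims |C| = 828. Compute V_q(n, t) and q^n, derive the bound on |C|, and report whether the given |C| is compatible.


V_q(n, t) = 15, q^n = 16384, Hamming bound = 1092, |C| = 828 ≤ bound (satisfied).

Step 1: Compute V_q(n, t) = Σ_{j=0}^1 C(n, j) (q−1)^j.
  j = 0: C(14,0)·(1)^0 = 1·1 = 1.
  j = 1: C(14,1)·(1)^1 = 14·1 = 14.
  V_q(n, t) = 1 + 14 = 15.
Step 2: q^n = 2^14 = 16384.
Step 3: Hamming bound ⌊q^n / V_q(n,t)⌋ = ⌊16384/15⌋ = 1092.
Step 4: Compare |C| = 828 to 1092: satisfied.
The claimed |C| lies below the Hamming bound.


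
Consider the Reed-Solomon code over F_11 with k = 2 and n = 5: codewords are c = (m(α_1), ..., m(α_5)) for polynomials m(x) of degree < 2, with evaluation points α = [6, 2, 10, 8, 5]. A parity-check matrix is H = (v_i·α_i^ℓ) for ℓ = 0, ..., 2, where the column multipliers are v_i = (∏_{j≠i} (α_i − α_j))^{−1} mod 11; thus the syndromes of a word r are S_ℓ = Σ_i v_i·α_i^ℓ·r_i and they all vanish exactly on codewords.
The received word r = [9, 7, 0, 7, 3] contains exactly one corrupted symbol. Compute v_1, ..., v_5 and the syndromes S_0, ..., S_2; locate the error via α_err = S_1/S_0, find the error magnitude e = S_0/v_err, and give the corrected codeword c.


S = (6, 4, 10), error at position 4, error magnitude e = 8, c = [9, 7, 0, 10, 3].

Step 1: column multipliers v_i = (∏_{j≠i}(α_i − α_j))^{−1} mod 11.
  i = 1 (α = 6): (6−2)(6−10)(6−8)(6−5) = 4·(−4)·(−2)·1 = 32 ≡ 10, so v_1 = 10^{−1} = 10 (mod 11).
  i = 2 (α = 2): (2−6)(2−10)(2−8)(2−5) = (−4)·(−8)·(−6)·(−3) = 576 ≡ 4, so v_2 = 4^{−1} = 3 (mod 11).
  i = 3 (α = 10): (10−6)(10−2)(10−8)(10−5) = 4·8·2·5 = 320 ≡ 1, so v_3 = 1^{−1} = 1 (mod 11).
  i = 4 (α = 8): (8−6)(8−2)(8−10)(8−5) = 2·6·(−2)·3 = −72 ≡ 5, so v_4 = 5^{−1} = 9 (mod 11).
  i = 5 (α = 5): (5−6)(5−2)(5−10)(5−8) = (−1)·3·(−5)·(−3) = −45 ≡ 10, so v_5 = 10^{−1} = 10 (mod 11).
  v = [10, 3, 1, 9, 10].
Step 2: syndromes of r = [9, 7, 0, 7, 3] (all sums mod 11).
  S_0 = Σ v_i r_i = 10·9 + 3·7 + 1·0 + 9·7 + 10·3 = 204 ≡ 6.
  S_1 = Σ v_i α_i r_i = 10·6·9 + 3·2·7 + 1·10·0 + 9·8·7 + 10·5·3 = 1236 ≡ 4.
  α_i^2 mod 11 = [3, 4, 1, 9, 3].
  S_2 = Σ v_i α_i^2 r_i = 10·3·9 + 3·4·7 + 1·1·0 + 9·9·7 + 10·3·3 = 1011 ≡ 10.
  S = (6, 4, 10) ≠ 0, so r is not a codeword (an error is present).
Step 3: locate the error. For a single error e at position i, S_ℓ = v_i·e·α_i^ℓ, so α_err = S_1/S_0.
  S_0^{−1} = 6^{−1} = 2 (mod 11), so α_err = 4·2 = 8 ≡ 8 = α_4. Error position i = 4.
  Consistency check: S_2/S_1 = 10·3 = 30 ≡ 8 = α_err ✓ (single-error assumption holds).
Step 4: error magnitude e = S_0/v_4 = S_0·∏_{j≠4}(α_4 − α_j) = 6·5 = 30 ≡ 8 (mod 11).
Step 5: correct position 4: c_4 = r_4 − e = 7 − 8 ≡ 10 (mod 11). Hence c = [9, 7, 0, 10, 3].
  Check: interpolating c through the α_i gives m(x) = 6 + 6·x (degree < 2) with m(α_i) = c_i for every i, so c is indeed a codeword.


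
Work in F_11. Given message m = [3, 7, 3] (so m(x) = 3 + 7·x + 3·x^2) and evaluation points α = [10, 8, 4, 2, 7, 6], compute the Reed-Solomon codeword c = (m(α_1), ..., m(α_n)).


c = [10, 9, 2, 7, 1, 10]

Message polynomial: m(x) = 3 + 7·x + 3·x^2 (mod 11).
For each evaluation point α_i, compute m(α_i) mod 11:
  α_1 = 10: Horner steps 3 → 4 → 10, so m(10) = 10.
  α_2 = 8: Horner steps 3 → 9 → 9, so m(8) = 9.
  α_3 = 4: Horner steps 3 → 8 → 2, so m(4) = 2.
  α_4 = 2: Horner steps 3 → 2 → 7, so m(2) = 7.
  α_5 = 7: Horner steps 3 → 6 → 1, so m(7) = 1.
  α_6 = 6: Horner steps 3 → 3 → 10, so m(6) = 10.
Codeword c = [10, 9, 2, 7, 1, 10] ∈ F_11^6.


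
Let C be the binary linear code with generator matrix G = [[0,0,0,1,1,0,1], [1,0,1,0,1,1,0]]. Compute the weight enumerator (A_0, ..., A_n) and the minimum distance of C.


Weight distribution: A_0 = 1, A_3 = 1, A_4 = 1, A_5 = 1. Minimum distance d = 3.

Enumerate all 2^2 = 4 messages m ∈ F_2^2.
For each, compute codeword c = mG in F_2^7, then tally its weight.
  m = 00 → c = 0000000, weight = 0.
  m = 10 → c = 0001101, weight = 3.
  m = 01 → c = 1010110, weight = 4.
  m = 11 → c = 1011011, weight = 5.
Tally weights:
  weight 0: 1 codewords.
  weight 3: 1 codewords.
  weight 4: 1 codewords.
  weight 5: 1 codewords.
Minimum distance d = smallest w > 0 with A_w > 0 = 3.
Sanity: Σ A_w = 4 = 2^2 = 4 ✓.


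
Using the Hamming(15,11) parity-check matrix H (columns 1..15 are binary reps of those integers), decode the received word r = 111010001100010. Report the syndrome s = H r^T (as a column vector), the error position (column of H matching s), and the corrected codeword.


s = (1, 0, 0, 0)^T, error position = 8, corrected codeword c = 111010011100010

Compute s = H r^T mod 2 one row at a time:
  s_1 = 0 + 1 + 1 + 0 + 0 + 0 + 1 + 0 = 3 ≡ 1 (mod 2).
  s_2 = 0 + 1 + 0 + 0 + 0 + 0 + 1 + 0 = 2 ≡ 0 (mod 2).
  s_3 = 1 + 1 + 0 + 0 + 1 + 0 + 1 + 0 = 4 ≡ 0 (mod 2).
  s_4 = 1 + 1 + 1 + 0 + 1 + 0 + 0 + 0 = 4 ≡ 0 (mod 2).
s = (1, 0, 0, 0)^T — this equals column 8 of H (binary 1000), so error is at position 8.
Correct: flip bit 8 of r = 111010001100010 to get c = 111010011100010.


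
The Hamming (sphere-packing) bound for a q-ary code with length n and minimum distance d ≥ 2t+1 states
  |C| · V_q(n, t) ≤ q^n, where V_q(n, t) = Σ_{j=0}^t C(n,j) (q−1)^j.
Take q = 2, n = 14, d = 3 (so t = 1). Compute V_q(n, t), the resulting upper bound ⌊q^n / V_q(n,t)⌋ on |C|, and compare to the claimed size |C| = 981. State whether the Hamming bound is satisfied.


V_q(n, t) = 15, q^n = 16384, Hamming bound = 1092, |C| = 981 ≤ bound (satisfied).

Step 1: Compute V_q(n, t) = Σ_{j=0}^1 C(n, j) (q−1)^j.
  j = 0: C(14,0)·(1)^0 = 1·1 = 1.
  j = 1: C(14,1)·(1)^1 = 14·1 = 14.
  V_q(n, t) = 1 + 14 = 15.
Step 2: q^n = 2^14 = 16384.
Step 3: Hamming bound ⌊q^n / V_q(n,t)⌋ = ⌊16384/15⌋ = 1092.
Step 4: Compare |C| = 981 to 1092: satisfied.
The claimed |C| lies below the Hamming bound.


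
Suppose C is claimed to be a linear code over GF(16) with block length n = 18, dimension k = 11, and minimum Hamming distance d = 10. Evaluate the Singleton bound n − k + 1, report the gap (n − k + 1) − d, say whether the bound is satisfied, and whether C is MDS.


Singleton RHS = n − k + 1 = 8, slack = -2, bound violated (no such code; not MDS).

Singleton bound: d ≤ n − k + 1.
Here n = 18, k = 11, so n − k + 1 = 8.
Given d = 10, check d ≤ 8: NO.
Slack = (n − k + 1) − d = -2.
The slack is negative: d = 10 exceeds n − k + 1 = 8 by 2, so the Singleton bound is violated and no linear [18, 11, 10]_16 code can exist. In particular it is not MDS (MDS requires d = n − k + 1 exactly).
Description: the claimed parameters are [18, 11, 10]_16; such a code would be impossible (violates the Singleton bound).


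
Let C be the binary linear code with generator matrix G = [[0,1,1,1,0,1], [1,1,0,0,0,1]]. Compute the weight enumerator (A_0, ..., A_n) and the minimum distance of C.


Weight distribution: A_0 = 1, A_3 = 2, A_4 = 1. Minimum distance d = 3.

Enumerate all 2^2 = 4 messages m ∈ F_2^2.
For each, compute codeword c = mG in F_2^6, then tally its weight.
  m = 00 → c = 000000, weight = 0.
  m = 10 → c = 011101, weight = 4.
  m = 01 → c = 110001, weight = 3.
  m = 11 → c = 101100, weight = 3.
Tally weights:
  weight 0: 1 codewords.
  weight 3: 2 codewords.
  weight 4: 1 codewords.
Minimum distance d = smallest w > 0 with A_w > 0 = 3.
Sanity: Σ A_w = 4 = 2^2 = 4 ✓.


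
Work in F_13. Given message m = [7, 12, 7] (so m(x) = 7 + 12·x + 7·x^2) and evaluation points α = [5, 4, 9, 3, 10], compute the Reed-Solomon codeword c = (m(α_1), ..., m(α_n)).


c = [8, 11, 6, 2, 8]

Message polynomial: m(x) = 7 + 12·x + 7·x^2 (mod 13).
For each evaluation point α_i, compute m(α_i) mod 13:
  α_1 = 5: Horner steps 7 → 8 → 8, so m(5) = 8.
  α_2 = 4: Horner steps 7 → 1 → 11, so m(4) = 11.
  α_3 = 9: Horner steps 7 → 10 → 6, so m(9) = 6.
  α_4 = 3: Horner steps 7 → 7 → 2, so m(3) = 2.
  α_5 = 10: Horner steps 7 → 4 → 8, so m(10) = 8.
Codeword c = [8, 11, 6, 2, 8] ∈ F_13^5.


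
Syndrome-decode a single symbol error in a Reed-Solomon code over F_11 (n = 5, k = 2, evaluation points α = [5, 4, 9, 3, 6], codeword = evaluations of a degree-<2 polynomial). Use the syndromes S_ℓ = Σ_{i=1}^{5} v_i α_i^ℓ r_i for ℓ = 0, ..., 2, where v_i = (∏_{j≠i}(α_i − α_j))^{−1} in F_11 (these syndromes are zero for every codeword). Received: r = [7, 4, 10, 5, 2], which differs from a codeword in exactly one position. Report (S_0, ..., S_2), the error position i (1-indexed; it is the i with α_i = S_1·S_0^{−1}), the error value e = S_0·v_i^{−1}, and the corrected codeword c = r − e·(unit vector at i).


S = (6, 8, 7), error at position 1, error magnitude e = 4, c = [3, 4, 10, 5, 2].

Step 1: column multipliers v_i = (∏_{j≠i}(α_i − α_j))^{−1} mod 11.
  i = 1 (α = 5): (5−4)(5−9)(5−3)(5−6) = 1·(−4)·2·(−1) = 8 ≡ 8, so v_1 = 8^{−1} = 7 (mod 11).
  i = 2 (α = 4): (4−5)(4−9)(4−3)(4−6) = (−1)·(−5)·1·(−2) = −10 ≡ 1, so v_2 = 1^{−1} = 1 (mod 11).
  i = 3 (α = 9): (9−5)(9−4)(9−3)(9−6) = 4·5·6·3 = 360 ≡ 8, so v_3 = 8^{−1} = 7 (mod 11).
  i = 4 (α = 3): (3−5)(3−4)(3−9)(3−6) = (−2)·(−1)·(−6)·(−3) = 36 ≡ 3, so v_4 = 3^{−1} = 4 (mod 11).
  i = 5 (α = 6): (6−5)(6−4)(6−9)(6−3) = 1·2·(−3)·3 = −18 ≡ 4, so v_5 = 4^{−1} = 3 (mod 11).
  v = [7, 1, 7, 4, 3].
Step 2: syndromes of r = [7, 4, 10, 5, 2] (all sums mod 11).
  S_0 = Σ v_i r_i = 7·7 + 1·4 + 7·10 + 4·5 + 3·2 = 149 ≡ 6.
  S_1 = Σ v_i α_i r_i = 7·5·7 + 1·4·4 + 7·9·10 + 4·3·5 + 3·6·2 = 987 ≡ 8.
  α_i^2 mod 11 = [3, 5, 4, 9, 3].
  S_2 = Σ v_i α_i^2 r_i = 7·3·7 + 1·5·4 + 7·4·10 + 4·9·5 + 3·3·2 = 645 ≡ 7.
  S = (6, 8, 7) ≠ 0, so r is not a codeword (an error is present).
Step 3: locate the error. For a single error e at position i, S_ℓ = v_i·e·α_i^ℓ, so α_err = S_1/S_0.
  S_0^{−1} = 6^{−1} = 2 (mod 11), so α_err = 8·2 = 16 ≡ 5 = α_1. Error position i = 1.
  Consistency check: S_2/S_1 = 7·7 = 49 ≡ 5 = α_err ✓ (single-error assumption holds).
Step 4: error magnitude e = S_0/v_1 = S_0·∏_{j≠1}(α_1 − α_j) = 6·8 = 48 ≡ 4 (mod 11).
Step 5: correct position 1: c_1 = r_1 − e = 7 − 4 ≡ 3 (mod 11). Hence c = [3, 4, 10, 5, 2].
  Check: interpolating c through the α_i gives m(x) = 8 + 10·x (degree < 2) with m(α_i) = c_i for every i, so c is indeed a codeword.


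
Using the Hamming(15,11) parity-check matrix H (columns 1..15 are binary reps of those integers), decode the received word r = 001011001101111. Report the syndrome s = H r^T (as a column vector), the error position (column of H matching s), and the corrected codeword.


s = (0, 0, 1, 1)^T, error position = 3, corrected codeword c = 000011001101111

Compute s = H r^T mod 2 one row at a time:
  s_1 = 0 + 1 + 1 + 0 + 1 + 1 + 1 + 1 = 6 ≡ 0 (mod 2).
  s_2 = 0 + 1 + 1 + 0 + 1 + 1 + 1 + 1 = 6 ≡ 0 (mod 2).
  s_3 = 0 + 1 + 1 + 0 + 1 + 0 + 1 + 1 = 5 ≡ 1 (mod 2).
  s_4 = 0 + 1 + 1 + 0 + 1 + 0 + 1 + 1 = 5 ≡ 1 (mod 2).
s = (0, 0, 1, 1)^T — this equals column 3 of H (binary 0011), so error is at position 3.
Correct: flip bit 3 of r = 001011001101111 to get c = 000011001101111.


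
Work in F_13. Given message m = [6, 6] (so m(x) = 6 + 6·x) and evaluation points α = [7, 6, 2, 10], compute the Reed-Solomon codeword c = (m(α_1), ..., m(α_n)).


c = [9, 3, 5, 1]

Message polynomial: m(x) = 6 + 6·x (mod 13).
For each evaluation point α_i, compute m(α_i) mod 13:
  α_1 = 7: Horner steps 6 → 9, so m(7) = 9.
  α_2 = 6: Horner steps 6 → 3, so m(6) = 3.
  α_3 = 2: Horner steps 6 → 5, so m(2) = 5.
  α_4 = 10: Horner steps 6 → 1, so m(10) = 1.
Codeword c = [9, 3, 5, 1] ∈ F_13^4.


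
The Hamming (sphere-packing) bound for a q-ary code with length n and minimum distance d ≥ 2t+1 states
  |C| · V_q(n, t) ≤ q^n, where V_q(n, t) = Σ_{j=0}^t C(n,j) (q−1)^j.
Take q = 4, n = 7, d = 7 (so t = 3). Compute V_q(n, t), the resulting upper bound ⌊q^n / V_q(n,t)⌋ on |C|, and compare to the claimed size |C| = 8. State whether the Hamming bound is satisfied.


V_q(n, t) = 1156, q^n = 16384, Hamming bound = 14, |C| = 8 ≤ bound (satisfied).

Step 1: Compute V_q(n, t) = Σ_{j=0}^3 C(n, j) (q−1)^j.
  j = 0: C(7,0)·(3)^0 = 1·1 = 1.
  j = 1: C(7,1)·(3)^1 = 7·3 = 21.
  j = 2: C(7,2)·(3)^2 = 21·9 = 189.
  j = 3: C(7,3)·(3)^3 = 35·27 = 945.
  V_q(n, t) = 1 + 21 + 189 + 945 = 1156.
Step 2: q^n = 4^7 = 16384.
Step 3: Hamming bound ⌊q^n / V_q(n,t)⌋ = ⌊16384/1156⌋ = 14.
Step 4: Compare |C| = 8 to 14: satisfied.
The claimed |C| lies below the Hamming bound.


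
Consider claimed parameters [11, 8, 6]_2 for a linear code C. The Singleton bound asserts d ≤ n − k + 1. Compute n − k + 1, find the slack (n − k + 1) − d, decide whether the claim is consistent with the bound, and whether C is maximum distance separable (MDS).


Singleton RHS = n − k + 1 = 4, slack = -2, bound violated (no such code; not MDS).

Singleton bound: d ≤ n − k + 1.
Here n = 11, k = 8, so n − k + 1 = 4.
Given d = 6, check d ≤ 4: NO.
Slack = (n − k + 1) − d = -2.
The slack is negative: d = 6 exceeds n − k + 1 = 4 by 2, so the Singleton bound is violated and no linear [11, 8, 6]_2 code can exist. In particular it is not MDS (MDS requires d = n − k + 1 exactly).
Description: the claimed parameters are [11, 8, 6]_2; such a code would be impossible (violates the Singleton bound).


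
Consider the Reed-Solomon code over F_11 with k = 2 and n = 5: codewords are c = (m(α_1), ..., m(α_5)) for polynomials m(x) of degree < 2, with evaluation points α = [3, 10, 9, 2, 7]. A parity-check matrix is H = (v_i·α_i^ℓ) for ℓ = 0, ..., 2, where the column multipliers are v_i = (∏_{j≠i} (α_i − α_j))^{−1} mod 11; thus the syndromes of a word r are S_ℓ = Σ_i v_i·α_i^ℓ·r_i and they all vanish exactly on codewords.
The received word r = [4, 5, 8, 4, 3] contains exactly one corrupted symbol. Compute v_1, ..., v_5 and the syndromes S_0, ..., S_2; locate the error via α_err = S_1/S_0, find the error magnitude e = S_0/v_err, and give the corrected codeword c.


S = (6, 1, 2), error at position 4, error magnitude e = 8, c = [4, 5, 8, 7, 3].

Step 1: column multipliers v_i = (∏_{j≠i}(α_i − α_j))^{−1} mod 11.
  i = 1 (α = 3): (3−10)(3−9)(3−2)(3−7) = (−7)·(−6)·1·(−4) = −168 ≡ 8, so v_1 = 8^{−1} = 7 (mod 11).
  i = 2 (α = 10): (10−3)(10−9)(10−2)(10−7) = 7·1·8·3 = 168 ≡ 3, so v_2 = 3^{−1} = 4 (mod 11).
  i = 3 (α = 9): (9−3)(9−10)(9−2)(9−7) = 6·(−1)·7·2 = −84 ≡ 4, so v_3 = 4^{−1} = 3 (mod 11).
  i = 4 (α = 2): (2−3)(2−10)(2−9)(2−7) = (−1)·(−8)·(−7)·(−5) = 280 ≡ 5, so v_4 = 5^{−1} = 9 (mod 11).
  i = 5 (α = 7): (7−3)(7−10)(7−9)(7−2) = 4·(−3)·(−2)·5 = 120 ≡ 10, so v_5 = 10^{−1} = 10 (mod 11).
  v = [7, 4, 3, 9, 10].
Step 2: syndromes of r = [4, 5, 8, 4, 3] (all sums mod 11).
  S_0 = Σ v_i r_i = 7·4 + 4·5 + 3·8 + 9·4 + 10·3 = 138 ≡ 6.
  S_1 = Σ v_i α_i r_i = 7·3·4 + 4·10·5 + 3·9·8 + 9·2·4 + 10·7·3 = 782 ≡ 1.
  α_i^2 mod 11 = [9, 1, 4, 4, 5].
  S_2 = Σ v_i α_i^2 r_i = 7·9·4 + 4·1·5 + 3·4·8 + 9·4·4 + 10·5·3 = 662 ≡ 2.
  S = (6, 1, 2) ≠ 0, so r is not a codeword (an error is present).
Step 3: locate the error. For a single error e at position i, S_ℓ = v_i·e·α_i^ℓ, so α_err = S_1/S_0.
  S_0^{−1} = 6^{−1} = 2 (mod 11), so α_err = 1·2 = 2 ≡ 2 = α_4. Error position i = 4.
  Consistency check: S_2/S_1 = 2·1 = 2 ≡ 2 = α_err ✓ (single-error assumption holds).
Step 4: error magnitude e = S_0/v_4 = S_0·∏_{j≠4}(α_4 − α_j) = 6·5 = 30 ≡ 8 (mod 11).
Step 5: correct position 4: c_4 = r_4 − e = 4 − 8 ≡ 7 (mod 11). Hence c = [4, 5, 8, 7, 3].
  Check: interpolating c through the α_i gives m(x) = 2 + 8·x (degree < 2) with m(α_i) = c_i for every i, so c is indeed a codeword.


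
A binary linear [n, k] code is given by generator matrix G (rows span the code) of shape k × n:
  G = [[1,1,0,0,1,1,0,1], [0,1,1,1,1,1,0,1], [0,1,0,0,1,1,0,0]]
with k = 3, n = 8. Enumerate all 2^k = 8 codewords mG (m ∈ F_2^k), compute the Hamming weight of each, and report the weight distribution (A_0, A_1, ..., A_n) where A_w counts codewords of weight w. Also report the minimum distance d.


Weight distribution: A_0 = 1, A_2 = 1, A_3 = 3, A_5 = 1, A_6 = 2. Minimum distance d = 2.

Enumerate all 2^3 = 8 messages m ∈ F_2^3.
For each, compute codeword c = mG in F_2^8, then tally its weight.
  m = 000 → c = 00000000, weight = 0.
  m = 100 → c = 11001101, weight = 5.
  m = 010 → c = 01111101, weight = 6.
  m = 110 → c = 10110000, weight = 3.
  m = 001 → c = 01001100, weight = 3.
  m = 101 → c = 10000001, weight = 2.
  m = 011 → c = 00110001, weight = 3.
  m = 111 → c = 11111100, weight = 6.
Tally weights:
  weight 0: 1 codewords.
  weight 2: 1 codewords.
  weight 3: 3 codewords.
  weight 5: 1 codewords.
  weight 6: 2 codewords.
Minimum distance d = smallest w > 0 with A_w > 0 = 2.
Sanity: Σ A_w = 8 = 2^3 = 8 ✓.


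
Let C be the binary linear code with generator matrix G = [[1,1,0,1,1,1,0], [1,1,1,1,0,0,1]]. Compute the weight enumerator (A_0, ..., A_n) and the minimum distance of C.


Weight distribution: A_0 = 1, A_4 = 1, A_5 = 2. Minimum distance d = 4.

Enumerate all 2^2 = 4 messages m ∈ F_2^2.
For each, compute codeword c = mG in F_2^7, then tally its weight.
  m = 00 → c = 0000000, weight = 0.
  m = 10 → c = 1101110, weight = 5.
  m = 01 → c = 1111001, weight = 5.
  m = 11 → c = 0010111, weight = 4.
Tally weights:
  weight 0: 1 codewords.
  weight 4: 1 codewords.
  weight 5: 2 codewords.
Minimum distance d = smallest w > 0 with A_w > 0 = 4.
Sanity: Σ A_w = 4 = 2^2 = 4 ✓.


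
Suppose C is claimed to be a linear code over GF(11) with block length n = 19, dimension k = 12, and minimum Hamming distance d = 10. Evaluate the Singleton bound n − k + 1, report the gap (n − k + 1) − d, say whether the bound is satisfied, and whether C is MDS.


Singleton RHS = n − k + 1 = 8, slack = -2, bound violated (no such code; not MDS).

Singleton bound: d ≤ n − k + 1.
Here n = 19, k = 12, so n − k + 1 = 8.
Given d = 10, check d ≤ 8: NO.
Slack = (n − k + 1) − d = -2.
The slack is negative: d = 10 exceeds n − k + 1 = 8 by 2, so the Singleton bound is violated and no linear [19, 12, 10]_11 code can exist. In particular it is not MDS (MDS requires d = n − k + 1 exactly).
Description: the claimed parameters are [19, 12, 10]_11; such a code would be impossible (violates the Singleton bound).


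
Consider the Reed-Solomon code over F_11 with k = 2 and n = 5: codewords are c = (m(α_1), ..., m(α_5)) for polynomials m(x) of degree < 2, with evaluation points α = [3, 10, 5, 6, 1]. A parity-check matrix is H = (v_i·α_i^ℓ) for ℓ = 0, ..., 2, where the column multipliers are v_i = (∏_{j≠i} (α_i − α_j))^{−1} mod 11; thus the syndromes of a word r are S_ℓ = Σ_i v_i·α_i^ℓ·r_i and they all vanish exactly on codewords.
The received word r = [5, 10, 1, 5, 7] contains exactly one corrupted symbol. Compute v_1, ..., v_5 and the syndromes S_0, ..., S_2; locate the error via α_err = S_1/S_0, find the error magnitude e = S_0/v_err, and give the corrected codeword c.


S = (3, 9, 5), error at position 1, error magnitude e = 1, c = [4, 10, 1, 5, 7].

Step 1: column multipliers v_i = (∏_{j≠i}(α_i − α_j))^{−1} mod 11.
  i = 1 (α = 3): (3−10)(3−5)(3−6)(3−1) = (−7)·(−2)·(−3)·2 = −84 ≡ 4, so v_1 = 4^{−1} = 3 (mod 11).
  i = 2 (α = 10): (10−3)(10−5)(10−6)(10−1) = 7·5·4·9 = 1260 ≡ 6, so v_2 = 6^{−1} = 2 (mod 11).
  i = 3 (α = 5): (5−3)(5−10)(5−6)(5−1) = 2·(−5)·(−1)·4 = 40 ≡ 7, so v_3 = 7^{−1} = 8 (mod 11).
  i = 4 (α = 6): (6−3)(6−10)(6−5)(6−1) = 3·(−4)·1·5 = −60 ≡ 6, so v_4 = 6^{−1} = 2 (mod 11).
  i = 5 (α = 1): (1−3)(1−10)(1−5)(1−6) = (−2)·(−9)·(−4)·(−5) = 360 ≡ 8, so v_5 = 8^{−1} = 7 (mod 11).
  v = [3, 2, 8, 2, 7].
Step 2: syndromes of r = [5, 10, 1, 5, 7] (all sums mod 11).
  S_0 = Σ v_i r_i = 3·5 + 2·10 + 8·1 + 2·5 + 7·7 = 102 ≡ 3.
  S_1 = Σ v_i α_i r_i = 3·3·5 + 2·10·10 + 8·5·1 + 2·6·5 + 7·1·7 = 394 ≡ 9.
  α_i^2 mod 11 = [9, 1, 3, 3, 1].
  S_2 = Σ v_i α_i^2 r_i = 3·9·5 + 2·1·10 + 8·3·1 + 2·3·5 + 7·1·7 = 258 ≡ 5.
  S = (3, 9, 5) ≠ 0, so r is not a codeword (an error is present).
Step 3: locate the error. For a single error e at position i, S_ℓ = v_i·e·α_i^ℓ, so α_err = S_1/S_0.
  S_0^{−1} = 3^{−1} = 4 (mod 11), so α_err = 9·4 = 36 ≡ 3 = α_1. Error position i = 1.
  Consistency check: S_2/S_1 = 5·5 = 25 ≡ 3 = α_err ✓ (single-error assumption holds).
Step 4: error magnitude e = S_0/v_1 = S_0·∏_{j≠1}(α_1 − α_j) = 3·4 = 12 ≡ 1 (mod 11).
Step 5: correct position 1: c_1 = r_1 − e = 5 − 1 ≡ 4 (mod 11). Hence c = [4, 10, 1, 5, 7].
  Check: interpolating c through the α_i gives m(x) = 3 + 4·x (degree < 2) with m(α_i) = c_i for every i, so c is indeed a codeword.
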